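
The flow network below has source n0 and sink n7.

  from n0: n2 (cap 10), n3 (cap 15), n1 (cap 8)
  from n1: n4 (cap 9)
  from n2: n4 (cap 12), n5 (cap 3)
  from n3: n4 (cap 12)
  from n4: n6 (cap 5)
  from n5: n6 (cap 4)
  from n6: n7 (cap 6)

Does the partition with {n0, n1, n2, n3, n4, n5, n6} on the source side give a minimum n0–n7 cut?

Yes — it is a minimum cut (capacity 6).

Given cut capacity: 6 = 6.
Augment n0→n1→n4→n6→n7: bottleneck 5, flow now 5.
Augment n0→n2→n5→n6→n7: bottleneck 1, flow now 6.
No augmenting path remains; maximum flow = 6.
Cut capacity 6 equals the max flow, so it is a minimum cut.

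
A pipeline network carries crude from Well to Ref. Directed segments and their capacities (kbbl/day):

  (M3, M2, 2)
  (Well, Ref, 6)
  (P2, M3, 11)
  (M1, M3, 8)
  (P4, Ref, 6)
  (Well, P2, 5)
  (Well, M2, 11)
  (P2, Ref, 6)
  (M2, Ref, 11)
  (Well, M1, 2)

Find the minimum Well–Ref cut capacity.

Augment Well→Ref: bottleneck 6, flow now 6.
Augment Well→P2→Ref: bottleneck 5, flow now 11.
Augment Well→M2→Ref: bottleneck 11, flow now 22.
No augmenting path remains; maximum flow = 22.
By max-flow min-cut, the minimum cut capacity equals the max flow.
In the residual graph, reachable from Well: {Well, M1, M3, M2}.
Min-cut edges: Well→P2 (5), Well→Ref (6), M2→Ref (11); capacity 5 + 6 + 11 = 22.

22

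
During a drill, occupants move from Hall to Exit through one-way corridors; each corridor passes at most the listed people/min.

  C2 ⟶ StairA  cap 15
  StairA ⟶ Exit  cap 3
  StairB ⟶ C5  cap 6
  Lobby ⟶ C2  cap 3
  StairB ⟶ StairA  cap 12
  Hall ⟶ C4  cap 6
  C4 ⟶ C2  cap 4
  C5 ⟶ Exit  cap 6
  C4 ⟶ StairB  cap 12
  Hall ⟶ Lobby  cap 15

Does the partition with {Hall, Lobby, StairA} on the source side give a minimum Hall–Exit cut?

Given cut capacity: 6 + 3 + 3 = 12.
Augment Hall→Lobby→C2→StairA→Exit: bottleneck 3, flow now 3.
Augment Hall→C4→StairB→C5→Exit: bottleneck 6, flow now 9.
No augmenting path remains; maximum flow = 9.
In the residual graph, reachable from Hall: {Hall, Lobby}.
Min-cut edges: Hall→C4 (6), Lobby→C2 (3); capacity 6 + 3 = 9.
Cut capacity 12 exceeds the max flow 9, so it is not minimum.

No — its capacity is 12, but the minimum cut has capacity 9.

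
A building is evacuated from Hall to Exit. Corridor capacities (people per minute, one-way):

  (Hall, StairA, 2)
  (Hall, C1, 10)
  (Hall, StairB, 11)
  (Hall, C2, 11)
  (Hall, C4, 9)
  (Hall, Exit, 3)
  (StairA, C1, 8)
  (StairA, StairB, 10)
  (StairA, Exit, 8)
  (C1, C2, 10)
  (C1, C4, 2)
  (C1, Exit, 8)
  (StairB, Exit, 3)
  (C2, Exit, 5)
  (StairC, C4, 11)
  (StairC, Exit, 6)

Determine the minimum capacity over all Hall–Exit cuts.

21

Augment Hall→Exit: bottleneck 3, flow now 3.
Augment Hall→StairA→Exit: bottleneck 2, flow now 5.
Augment Hall→C1→Exit: bottleneck 8, flow now 13.
Augment Hall→StairB→Exit: bottleneck 3, flow now 16.
Augment Hall→C2→Exit: bottleneck 5, flow now 21.
No augmenting path remains; maximum flow = 21.
By max-flow min-cut, the minimum cut capacity equals the max flow.
In the residual graph, reachable from Hall: {Hall, C1, StairB, C2, C4}.
Min-cut edges: Hall→StairA (2), Hall→Exit (3), C1→Exit (8), StairB→Exit (3), C2→Exit (5); capacity 2 + 3 + 8 + 3 + 5 = 21.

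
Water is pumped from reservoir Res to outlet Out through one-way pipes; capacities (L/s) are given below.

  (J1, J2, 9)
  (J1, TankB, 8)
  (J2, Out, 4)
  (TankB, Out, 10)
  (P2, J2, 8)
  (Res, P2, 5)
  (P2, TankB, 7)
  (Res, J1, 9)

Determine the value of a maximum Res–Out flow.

14

Augment Res→P2→J2→Out: bottleneck 4, flow now 4.
Augment Res→P2→TankB→Out: bottleneck 1, flow now 5.
Augment Res→J1→TankB→Out: bottleneck 8, flow now 13.
Augment Res→J1→J2→P2→TankB→Out: bottleneck 1, flow now 14. (uses reverse residual edge)
No augmenting path remains; maximum flow = 14.
In the residual graph, reachable from Res: {Res}.
Min-cut edges: Res→P2 (5), Res→J1 (9); capacity 5 + 9 = 14.
This cut is saturated, so no flow can exceed 14.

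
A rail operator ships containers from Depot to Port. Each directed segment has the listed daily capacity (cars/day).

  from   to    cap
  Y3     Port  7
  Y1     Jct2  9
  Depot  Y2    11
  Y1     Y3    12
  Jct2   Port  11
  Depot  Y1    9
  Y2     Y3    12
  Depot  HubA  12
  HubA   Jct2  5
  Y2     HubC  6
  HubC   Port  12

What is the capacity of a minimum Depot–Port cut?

24

Augment Depot→Y1→Y3→Port: bottleneck 7, flow now 7.
Augment Depot→Y1→Jct2→Port: bottleneck 2, flow now 9.
Augment Depot→HubA→Jct2→Port: bottleneck 5, flow now 14.
Augment Depot→Y2→HubC→Port: bottleneck 6, flow now 20.
Augment Depot→Y2→Y3→Y1→Jct2→Port: bottleneck 4, flow now 24. (uses reverse residual edge)
No augmenting path remains; maximum flow = 24.
By max-flow min-cut, the minimum cut capacity equals the max flow.
In the residual graph, reachable from Depot: {Depot, Y1, HubA, Y2, Y3, Jct2}.
Min-cut edges: Y2→HubC (6), Y3→Port (7), Jct2→Port (11); capacity 6 + 7 + 11 = 24.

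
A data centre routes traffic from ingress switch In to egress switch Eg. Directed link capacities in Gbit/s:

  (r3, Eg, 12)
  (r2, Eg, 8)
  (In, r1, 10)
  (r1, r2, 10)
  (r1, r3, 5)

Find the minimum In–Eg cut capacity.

Augment In→r1→r2→Eg: bottleneck 8, flow now 8.
Augment In→r1→r3→Eg: bottleneck 2, flow now 10.
No augmenting path remains; maximum flow = 10.
By max-flow min-cut, the minimum cut capacity equals the max flow.
In the residual graph, reachable from In: {In}.
Min-cut edges: In→r1 (10); capacity 10 = 10.

10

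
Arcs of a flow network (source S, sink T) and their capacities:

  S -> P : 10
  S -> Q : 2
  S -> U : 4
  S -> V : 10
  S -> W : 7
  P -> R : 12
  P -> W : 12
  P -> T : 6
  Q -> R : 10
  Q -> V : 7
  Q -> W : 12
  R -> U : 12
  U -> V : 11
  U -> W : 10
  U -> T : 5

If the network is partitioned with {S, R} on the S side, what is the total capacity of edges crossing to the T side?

45

Edges leaving {S, R}: S→P (10), S→Q (2), S→U (4), S→V (10), S→W (7), R→U (12).
Cut capacity = 10 + 2 + 4 + 10 + 7 + 12 = 45.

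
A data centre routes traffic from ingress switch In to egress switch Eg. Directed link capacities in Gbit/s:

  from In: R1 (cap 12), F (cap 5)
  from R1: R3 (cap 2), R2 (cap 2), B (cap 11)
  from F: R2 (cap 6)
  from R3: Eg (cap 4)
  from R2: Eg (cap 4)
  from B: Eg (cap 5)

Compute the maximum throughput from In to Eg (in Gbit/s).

11

Augment In→R1→R3→Eg: bottleneck 2, flow now 2.
Augment In→R1→R2→Eg: bottleneck 2, flow now 4.
Augment In→R1→B→Eg: bottleneck 5, flow now 9.
Augment In→F→R2→Eg: bottleneck 2, flow now 11.
No augmenting path remains; maximum flow = 11.
In the residual graph, reachable from In: {In, R1, F, R2, B}.
Min-cut edges: R1→R3 (2), R2→Eg (4), B→Eg (5); capacity 2 + 4 + 5 = 11.
This cut is saturated, so no flow can exceed 11.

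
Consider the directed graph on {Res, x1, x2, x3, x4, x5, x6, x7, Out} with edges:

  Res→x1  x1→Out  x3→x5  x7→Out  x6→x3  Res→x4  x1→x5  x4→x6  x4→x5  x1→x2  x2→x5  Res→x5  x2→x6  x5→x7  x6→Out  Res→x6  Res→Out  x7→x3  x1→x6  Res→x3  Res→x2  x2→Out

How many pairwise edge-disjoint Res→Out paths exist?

Assign every edge capacity 1; by Menger, the answer equals the max flow.
Path Res→Out (+1); total 1.
Path Res→x1→Out (+1); total 2.
Path Res→x2→Out (+1); total 3.
Path Res→x6→Out (+1); total 4.
Path Res→x5→x7→Out (+1); total 5.
No residual Res→Out path; max flow = 5.
Certifying cut of size 5: {Res→Out, Res→x1, Res→x2, x5→x7, x6→Out}.

5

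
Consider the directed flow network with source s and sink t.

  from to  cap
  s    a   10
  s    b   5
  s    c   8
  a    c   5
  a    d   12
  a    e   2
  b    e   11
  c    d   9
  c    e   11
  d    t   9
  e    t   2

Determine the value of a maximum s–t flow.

11

Augment s→a→d→t: bottleneck 9, flow now 9.
Augment s→a→e→t: bottleneck 1, flow now 10.
Augment s→b→e→t: bottleneck 1, flow now 11.
No augmenting path remains; maximum flow = 11.
In the residual graph, reachable from s: {s, a, b, c, d, e}.
Min-cut edges: d→t (9), e→t (2); capacity 9 + 2 = 11.
This cut is saturated, so no flow can exceed 11.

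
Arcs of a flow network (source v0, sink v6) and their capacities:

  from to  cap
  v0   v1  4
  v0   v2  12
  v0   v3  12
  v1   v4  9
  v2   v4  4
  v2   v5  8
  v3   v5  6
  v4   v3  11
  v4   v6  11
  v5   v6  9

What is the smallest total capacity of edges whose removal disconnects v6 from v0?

17

Augment v0→v1→v4→v6: bottleneck 4, flow now 4.
Augment v0→v2→v4→v6: bottleneck 4, flow now 8.
Augment v0→v2→v5→v6: bottleneck 8, flow now 16.
Augment v0→v3→v5→v6: bottleneck 1, flow now 17.
No augmenting path remains; maximum flow = 17.
By max-flow min-cut, the minimum cut capacity equals the max flow.
In the residual graph, reachable from v0: {v0, v2, v3, v5}.
Min-cut edges: v0→v1 (4), v2→v4 (4), v5→v6 (9); capacity 4 + 4 + 9 = 17.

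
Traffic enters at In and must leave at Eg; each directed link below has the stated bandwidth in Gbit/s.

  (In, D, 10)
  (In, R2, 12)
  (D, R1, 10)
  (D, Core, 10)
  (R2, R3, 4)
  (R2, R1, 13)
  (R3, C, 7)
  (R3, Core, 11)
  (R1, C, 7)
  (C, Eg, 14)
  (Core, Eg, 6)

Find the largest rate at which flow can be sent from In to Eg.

17

Augment In→D→Core→Eg: bottleneck 6, flow now 6.
Augment In→D→R1→C→Eg: bottleneck 4, flow now 10.
Augment In→R2→R3→C→Eg: bottleneck 4, flow now 14.
Augment In→R2→R1→C→Eg: bottleneck 3, flow now 17.
No augmenting path remains; maximum flow = 17.
In the residual graph, reachable from In: {In, D, R2, R1, Core}.
Min-cut edges: R2→R3 (4), R1→C (7), Core→Eg (6); capacity 4 + 7 + 6 = 17.
This cut is saturated, so no flow can exceed 17.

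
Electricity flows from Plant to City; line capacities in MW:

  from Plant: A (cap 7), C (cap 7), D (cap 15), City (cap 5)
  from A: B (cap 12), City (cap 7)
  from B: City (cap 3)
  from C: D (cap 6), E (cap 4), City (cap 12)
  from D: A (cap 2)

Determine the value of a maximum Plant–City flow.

21

Augment Plant→City: bottleneck 5, flow now 5.
Augment Plant→A→City: bottleneck 7, flow now 12.
Augment Plant→C→City: bottleneck 7, flow now 19.
Augment Plant→D→A→B→City: bottleneck 2, flow now 21.
No augmenting path remains; maximum flow = 21.
In the residual graph, reachable from Plant: {Plant, D}.
Min-cut edges: Plant→A (7), Plant→C (7), Plant→City (5), D→A (2); capacity 7 + 7 + 5 + 2 = 21.
This cut is saturated, so no flow can exceed 21.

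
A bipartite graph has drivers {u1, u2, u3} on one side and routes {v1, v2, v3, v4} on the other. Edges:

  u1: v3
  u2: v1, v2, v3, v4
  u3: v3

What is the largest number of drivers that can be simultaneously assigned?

Unit-capacity flow: source→left, listed edges, right→sink; max matching = max flow.
Augmenting path u1→v3 (+1); matched 1.
Augmenting path u2→v1 (+1); matched 2.
No augmenting path remains; maximum matching = 2.
König certificate: {u2, v3} is a vertex cover of size 2 (every listed pair touches it), so no matching can be larger.

2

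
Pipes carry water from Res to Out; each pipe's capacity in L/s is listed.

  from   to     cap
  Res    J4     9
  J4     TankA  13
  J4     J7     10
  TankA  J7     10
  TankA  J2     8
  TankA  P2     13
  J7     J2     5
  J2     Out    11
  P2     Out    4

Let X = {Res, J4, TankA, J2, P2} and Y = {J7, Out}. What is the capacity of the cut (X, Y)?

Edges leaving {Res, J4, TankA, J2, P2}: J4→J7 (10), TankA→J7 (10), J2→Out (11), P2→Out (4).
Cut capacity = 10 + 10 + 11 + 4 = 35.

35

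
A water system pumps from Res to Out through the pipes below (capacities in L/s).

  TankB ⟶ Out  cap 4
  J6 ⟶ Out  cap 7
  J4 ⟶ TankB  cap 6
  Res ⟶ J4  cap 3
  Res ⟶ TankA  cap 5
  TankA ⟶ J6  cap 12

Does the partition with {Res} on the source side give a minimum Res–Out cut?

Given cut capacity: 5 + 3 = 8.
Augment Res→TankA→J6→Out: bottleneck 5, flow now 5.
Augment Res→J4→TankB→Out: bottleneck 3, flow now 8.
No augmenting path remains; maximum flow = 8.
Cut capacity 8 equals the max flow, so it is a minimum cut.

Yes — it is a minimum cut (capacity 8).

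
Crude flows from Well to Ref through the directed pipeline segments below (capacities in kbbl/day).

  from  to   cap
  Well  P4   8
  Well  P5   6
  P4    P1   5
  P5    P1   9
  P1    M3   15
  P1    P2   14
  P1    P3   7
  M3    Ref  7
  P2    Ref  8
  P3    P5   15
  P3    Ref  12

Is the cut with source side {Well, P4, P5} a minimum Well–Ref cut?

Given cut capacity: 5 + 9 = 14.
Augment Well→P4→P1→M3→Ref: bottleneck 5, flow now 5.
Augment Well→P5→P1→M3→Ref: bottleneck 2, flow now 7.
Augment Well→P5→P1→P2→Ref: bottleneck 4, flow now 11.
No augmenting path remains; maximum flow = 11.
In the residual graph, reachable from Well: {Well, P4}.
Min-cut edges: Well→P5 (6), P4→P1 (5); capacity 6 + 5 = 11.
Cut capacity 14 exceeds the max flow 11, so it is not minimum.

No — its capacity is 14, but the minimum cut has capacity 11.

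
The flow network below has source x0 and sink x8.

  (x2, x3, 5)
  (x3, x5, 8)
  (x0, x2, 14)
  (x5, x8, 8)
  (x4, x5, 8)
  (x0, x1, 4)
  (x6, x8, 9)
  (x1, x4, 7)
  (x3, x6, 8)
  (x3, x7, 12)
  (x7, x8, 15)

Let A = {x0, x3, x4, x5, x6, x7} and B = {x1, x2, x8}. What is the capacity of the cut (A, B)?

Edges leaving {x0, x3, x4, x5, x6, x7}: x0→x1 (4), x0→x2 (14), x5→x8 (8), x6→x8 (9), x7→x8 (15).
Cut capacity = 4 + 14 + 8 + 9 + 15 = 50.

50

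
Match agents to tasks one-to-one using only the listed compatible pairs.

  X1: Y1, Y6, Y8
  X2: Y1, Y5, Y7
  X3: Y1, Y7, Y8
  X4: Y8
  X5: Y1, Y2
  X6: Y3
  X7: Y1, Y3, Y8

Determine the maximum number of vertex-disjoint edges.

7

Unit-capacity flow: source→left, listed edges, right→sink; max matching = max flow.
Augmenting path X1→Y1 (+1); matched 1.
Augmenting path X2→Y5 (+1); matched 2.
Augmenting path X3→Y7 (+1); matched 3.
Augmenting path X4→Y8 (+1); matched 4.
Augmenting path X5→Y2 (+1); matched 5.
Augmenting path X6→Y3 (+1); matched 6.
Augmenting path X7→Y1→X1→Y6 (+1); matched 7.
No augmenting path remains; maximum matching = 7.
König certificate: {X1, X2, X3, X4, X5, X6, X7} is a vertex cover of size 7 (every listed pair touches it), so no matching can be larger.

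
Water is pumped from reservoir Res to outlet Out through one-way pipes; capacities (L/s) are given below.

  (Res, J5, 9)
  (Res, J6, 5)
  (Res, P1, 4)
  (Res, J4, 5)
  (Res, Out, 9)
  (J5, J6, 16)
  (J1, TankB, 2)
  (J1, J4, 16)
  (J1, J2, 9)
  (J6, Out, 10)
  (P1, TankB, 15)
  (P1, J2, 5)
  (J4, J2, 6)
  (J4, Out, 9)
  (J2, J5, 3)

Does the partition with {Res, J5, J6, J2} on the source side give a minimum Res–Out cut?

Given cut capacity: 4 + 5 + 9 + 10 = 28.
Augment Res→Out: bottleneck 9, flow now 9.
Augment Res→J6→Out: bottleneck 5, flow now 14.
Augment Res→J4→Out: bottleneck 5, flow now 19.
Augment Res→J5→J6→Out: bottleneck 5, flow now 24.
No augmenting path remains; maximum flow = 24.
In the residual graph, reachable from Res: {Res, J5, J6, P1, TankB, J2}.
Min-cut edges: Res→J4 (5), Res→Out (9), J6→Out (10); capacity 5 + 9 + 10 = 24.
Cut capacity 28 exceeds the max flow 24, so it is not minimum.

No — its capacity is 28, but the minimum cut has capacity 24.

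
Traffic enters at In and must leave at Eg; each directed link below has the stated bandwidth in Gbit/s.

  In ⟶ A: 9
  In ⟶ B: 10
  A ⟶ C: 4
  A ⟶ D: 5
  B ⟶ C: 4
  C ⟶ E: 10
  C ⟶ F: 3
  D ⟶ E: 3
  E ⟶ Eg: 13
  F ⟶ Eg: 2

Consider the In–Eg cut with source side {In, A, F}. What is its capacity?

Edges leaving {In, A, F}: In→B (10), A→C (4), A→D (5), F→Eg (2).
Cut capacity = 10 + 4 + 5 + 2 = 21.

21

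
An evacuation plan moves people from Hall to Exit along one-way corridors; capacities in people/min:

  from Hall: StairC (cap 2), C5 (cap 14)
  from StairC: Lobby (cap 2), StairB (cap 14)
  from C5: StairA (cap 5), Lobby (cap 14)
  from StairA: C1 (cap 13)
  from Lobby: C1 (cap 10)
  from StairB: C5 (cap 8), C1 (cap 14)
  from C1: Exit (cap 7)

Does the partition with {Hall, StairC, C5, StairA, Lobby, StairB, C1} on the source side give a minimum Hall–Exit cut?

Yes — it is a minimum cut (capacity 7).

Given cut capacity: 7 = 7.
Augment Hall→StairC→Lobby→C1→Exit: bottleneck 2, flow now 2.
Augment Hall→C5→StairA→C1→Exit: bottleneck 5, flow now 7.
No augmenting path remains; maximum flow = 7.
Cut capacity 7 equals the max flow, so it is a minimum cut.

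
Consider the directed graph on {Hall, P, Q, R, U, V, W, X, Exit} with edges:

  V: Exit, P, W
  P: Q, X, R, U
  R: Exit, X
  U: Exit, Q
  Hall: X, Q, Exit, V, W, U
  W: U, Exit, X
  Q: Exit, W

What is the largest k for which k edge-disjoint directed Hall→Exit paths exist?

5

Assign every edge capacity 1; by Menger, the answer equals the max flow.
Path Hall→Exit (+1); total 1.
Path Hall→Q→Exit (+1); total 2.
Path Hall→U→Exit (+1); total 3.
Path Hall→V→Exit (+1); total 4.
Path Hall→W→Exit (+1); total 5.
No residual Hall→Exit path; max flow = 5.
Certifying cut of size 5: {Hall→Exit, Hall→Q, Hall→U, Hall→V, Hall→W}.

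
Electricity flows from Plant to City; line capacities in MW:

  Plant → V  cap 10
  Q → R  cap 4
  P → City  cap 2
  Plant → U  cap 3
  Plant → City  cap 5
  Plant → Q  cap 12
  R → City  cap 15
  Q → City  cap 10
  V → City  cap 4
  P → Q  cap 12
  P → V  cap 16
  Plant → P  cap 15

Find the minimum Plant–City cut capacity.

Augment Plant→City: bottleneck 5, flow now 5.
Augment Plant→P→City: bottleneck 2, flow now 7.
Augment Plant→Q→City: bottleneck 10, flow now 17.
Augment Plant→V→City: bottleneck 4, flow now 21.
Augment Plant→Q→R→City: bottleneck 2, flow now 23.
Augment Plant→P→Q→R→City: bottleneck 2, flow now 25.
No augmenting path remains; maximum flow = 25.
By max-flow min-cut, the minimum cut capacity equals the max flow.
In the residual graph, reachable from Plant: {Plant, P, Q, U, V}.
Min-cut edges: Plant→City (5), P→City (2), Q→R (4), Q→City (10), V→City (4); capacity 5 + 2 + 4 + 10 + 4 = 25.

25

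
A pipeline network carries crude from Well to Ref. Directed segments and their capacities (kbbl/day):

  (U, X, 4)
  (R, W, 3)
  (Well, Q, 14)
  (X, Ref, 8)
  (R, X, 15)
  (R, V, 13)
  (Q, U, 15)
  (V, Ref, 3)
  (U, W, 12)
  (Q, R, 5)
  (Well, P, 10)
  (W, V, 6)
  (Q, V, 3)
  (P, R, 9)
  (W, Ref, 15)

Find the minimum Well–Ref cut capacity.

23

Augment Well→Q→V→Ref: bottleneck 3, flow now 3.
Augment Well→P→R→W→Ref: bottleneck 3, flow now 6.
Augment Well→P→R→X→Ref: bottleneck 6, flow now 12.
Augment Well→Q→R→X→Ref: bottleneck 2, flow now 14.
Augment Well→Q→U→W→Ref: bottleneck 9, flow now 23.
No augmenting path remains; maximum flow = 23.
By max-flow min-cut, the minimum cut capacity equals the max flow.
In the residual graph, reachable from Well: {Well, P}.
Min-cut edges: Well→Q (14), P→R (9); capacity 14 + 9 = 23.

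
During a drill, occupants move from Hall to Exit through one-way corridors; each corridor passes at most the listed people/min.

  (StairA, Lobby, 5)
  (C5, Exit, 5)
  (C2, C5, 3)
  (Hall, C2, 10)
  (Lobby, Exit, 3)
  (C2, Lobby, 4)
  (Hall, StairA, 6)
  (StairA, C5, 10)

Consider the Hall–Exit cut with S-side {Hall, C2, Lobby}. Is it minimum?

No — its capacity is 12, but the minimum cut has capacity 8.

Given cut capacity: 6 + 3 + 3 = 12.
Augment Hall→StairA→C5→Exit: bottleneck 5, flow now 5.
Augment Hall→StairA→Lobby→Exit: bottleneck 1, flow now 6.
Augment Hall→C2→Lobby→Exit: bottleneck 2, flow now 8.
No augmenting path remains; maximum flow = 8.
In the residual graph, reachable from Hall: {Hall, StairA, C2, C5, Lobby}.
Min-cut edges: C5→Exit (5), Lobby→Exit (3); capacity 5 + 3 = 8.
Cut capacity 12 exceeds the max flow 8, so it is not minimum.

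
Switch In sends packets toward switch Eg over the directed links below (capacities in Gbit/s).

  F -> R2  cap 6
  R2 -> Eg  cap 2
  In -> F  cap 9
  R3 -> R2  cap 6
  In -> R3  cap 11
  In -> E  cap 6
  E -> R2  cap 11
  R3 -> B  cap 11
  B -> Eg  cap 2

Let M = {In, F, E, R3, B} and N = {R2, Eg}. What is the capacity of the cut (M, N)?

Edges leaving {In, F, E, R3, B}: F→R2 (6), E→R2 (11), R3→R2 (6), B→Eg (2).
Cut capacity = 6 + 11 + 6 + 2 = 25.

25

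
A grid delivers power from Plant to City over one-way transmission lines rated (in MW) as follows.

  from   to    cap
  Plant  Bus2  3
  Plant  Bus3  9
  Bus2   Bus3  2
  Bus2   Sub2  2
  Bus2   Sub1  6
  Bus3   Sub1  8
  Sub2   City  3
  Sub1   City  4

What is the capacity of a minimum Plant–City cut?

Augment Plant→Bus2→Sub2→City: bottleneck 2, flow now 2.
Augment Plant→Bus2→Sub1→City: bottleneck 1, flow now 3.
Augment Plant→Bus3→Sub1→City: bottleneck 3, flow now 6.
No augmenting path remains; maximum flow = 6.
By max-flow min-cut, the minimum cut capacity equals the max flow.
In the residual graph, reachable from Plant: {Plant, Bus2, Bus3, Sub1}.
Min-cut edges: Bus2→Sub2 (2), Sub1→City (4); capacity 2 + 4 = 6.

6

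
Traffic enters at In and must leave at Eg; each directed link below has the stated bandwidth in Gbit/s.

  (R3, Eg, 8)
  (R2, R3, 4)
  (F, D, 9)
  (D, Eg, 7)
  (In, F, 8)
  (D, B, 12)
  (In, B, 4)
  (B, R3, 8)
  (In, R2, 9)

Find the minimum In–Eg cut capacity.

Augment In→F→D→Eg: bottleneck 7, flow now 7.
Augment In→B→R3→Eg: bottleneck 4, flow now 11.
Augment In→R2→R3→Eg: bottleneck 4, flow now 15.
No augmenting path remains; maximum flow = 15.
By max-flow min-cut, the minimum cut capacity equals the max flow.
In the residual graph, reachable from In: {In, F, B, R2, R3, D}.
Min-cut edges: R3→Eg (8), D→Eg (7); capacity 8 + 7 = 15.

15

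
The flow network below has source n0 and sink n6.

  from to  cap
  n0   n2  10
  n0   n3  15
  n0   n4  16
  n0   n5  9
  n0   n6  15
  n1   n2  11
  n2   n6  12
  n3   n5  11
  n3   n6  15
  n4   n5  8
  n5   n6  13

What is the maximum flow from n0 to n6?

53

Augment n0→n6: bottleneck 15, flow now 15.
Augment n0→n2→n6: bottleneck 10, flow now 25.
Augment n0→n3→n6: bottleneck 15, flow now 40.
Augment n0→n5→n6: bottleneck 9, flow now 49.
Augment n0→n4→n5→n6: bottleneck 4, flow now 53.
No augmenting path remains; maximum flow = 53.
In the residual graph, reachable from n0: {n0, n4, n5}.
Min-cut edges: n0→n2 (10), n0→n3 (15), n0→n6 (15), n5→n6 (13); capacity 10 + 15 + 15 + 13 = 53.
This cut is saturated, so no flow can exceed 53.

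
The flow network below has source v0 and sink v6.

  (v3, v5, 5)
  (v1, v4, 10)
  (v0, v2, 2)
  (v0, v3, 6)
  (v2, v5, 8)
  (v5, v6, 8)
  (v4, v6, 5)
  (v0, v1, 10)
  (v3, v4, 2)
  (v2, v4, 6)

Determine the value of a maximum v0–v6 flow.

12

Augment v0→v1→v4→v6: bottleneck 5, flow now 5.
Augment v0→v2→v5→v6: bottleneck 2, flow now 7.
Augment v0→v3→v5→v6: bottleneck 5, flow now 12.
No augmenting path remains; maximum flow = 12.
In the residual graph, reachable from v0: {v0, v1, v3, v4}.
Min-cut edges: v0→v2 (2), v3→v5 (5), v4→v6 (5); capacity 2 + 5 + 5 = 12.
This cut is saturated, so no flow can exceed 12.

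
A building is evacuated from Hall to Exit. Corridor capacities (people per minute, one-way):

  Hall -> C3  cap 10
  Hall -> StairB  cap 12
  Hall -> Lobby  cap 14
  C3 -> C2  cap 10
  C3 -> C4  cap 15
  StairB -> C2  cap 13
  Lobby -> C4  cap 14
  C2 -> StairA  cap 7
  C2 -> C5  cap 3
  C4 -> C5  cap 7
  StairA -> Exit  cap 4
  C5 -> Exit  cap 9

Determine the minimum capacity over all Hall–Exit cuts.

13

Augment Hall→C3→C2→StairA→Exit: bottleneck 4, flow now 4.
Augment Hall→C3→C2→C5→Exit: bottleneck 3, flow now 7.
Augment Hall→C3→C4→C5→Exit: bottleneck 3, flow now 10.
Augment Hall→Lobby→C4→C5→Exit: bottleneck 3, flow now 13.
No augmenting path remains; maximum flow = 13.
By max-flow min-cut, the minimum cut capacity equals the max flow.
In the residual graph, reachable from Hall: {Hall, C3, StairB, Lobby, C2, C4, StairA, C5}.
Min-cut edges: StairA→Exit (4), C5→Exit (9); capacity 4 + 9 = 13.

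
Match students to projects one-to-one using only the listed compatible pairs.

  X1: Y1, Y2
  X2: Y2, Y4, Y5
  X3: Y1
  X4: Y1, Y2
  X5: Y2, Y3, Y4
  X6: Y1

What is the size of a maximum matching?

Unit-capacity flow: source→left, listed edges, right→sink; max matching = max flow.
Augmenting path X1→Y1 (+1); matched 1.
Augmenting path X2→Y2 (+1); matched 2.
Augmenting path X5→Y3 (+1); matched 3.
Augmenting path X4→Y2→X2→Y4 (+1); matched 4.
No augmenting path remains; maximum matching = 4.
König certificate: {X2, X5, Y1, Y2} is a vertex cover of size 4 (every listed pair touches it), so no matching can be larger.

4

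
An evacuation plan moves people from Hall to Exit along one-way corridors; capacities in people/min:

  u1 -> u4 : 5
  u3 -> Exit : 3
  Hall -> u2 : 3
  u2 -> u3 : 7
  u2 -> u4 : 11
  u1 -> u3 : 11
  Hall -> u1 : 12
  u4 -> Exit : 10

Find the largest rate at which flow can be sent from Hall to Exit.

Augment Hall→u1→u3→Exit: bottleneck 3, flow now 3.
Augment Hall→u1→u4→Exit: bottleneck 5, flow now 8.
Augment Hall→u2→u4→Exit: bottleneck 3, flow now 11.
No augmenting path remains; maximum flow = 11.
In the residual graph, reachable from Hall: {Hall, u1, u3}.
Min-cut edges: Hall→u2 (3), u1→u4 (5), u3→Exit (3); capacity 3 + 5 + 3 = 11.
This cut is saturated, so no flow can exceed 11.

11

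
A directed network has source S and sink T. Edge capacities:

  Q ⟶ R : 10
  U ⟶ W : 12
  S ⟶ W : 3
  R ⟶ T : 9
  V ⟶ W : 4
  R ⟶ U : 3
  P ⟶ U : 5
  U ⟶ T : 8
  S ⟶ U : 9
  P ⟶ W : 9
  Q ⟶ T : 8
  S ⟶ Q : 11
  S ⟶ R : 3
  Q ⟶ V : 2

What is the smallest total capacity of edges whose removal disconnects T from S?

Augment S→Q→T: bottleneck 8, flow now 8.
Augment S→R→T: bottleneck 3, flow now 11.
Augment S→U→T: bottleneck 8, flow now 19.
Augment S→Q→R→T: bottleneck 3, flow now 22.
No augmenting path remains; maximum flow = 22.
By max-flow min-cut, the minimum cut capacity equals the max flow.
In the residual graph, reachable from S: {S, U, W}.
Min-cut edges: S→Q (11), S→R (3), U→T (8); capacity 11 + 3 + 8 = 22.

22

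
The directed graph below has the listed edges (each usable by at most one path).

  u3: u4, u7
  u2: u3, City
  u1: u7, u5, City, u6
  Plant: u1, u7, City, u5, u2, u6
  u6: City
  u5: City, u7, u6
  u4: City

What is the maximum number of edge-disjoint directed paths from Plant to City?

5

Assign every edge capacity 1; by Menger, the answer equals the max flow.
Path Plant→City (+1); total 1.
Path Plant→u1→City (+1); total 2.
Path Plant→u2→City (+1); total 3.
Path Plant→u5→City (+1); total 4.
Path Plant→u6→City (+1); total 5.
No residual Plant→City path; max flow = 5.
Certifying cut of size 5: {Plant→City, Plant→u1, Plant→u2, Plant→u5, Plant→u6}.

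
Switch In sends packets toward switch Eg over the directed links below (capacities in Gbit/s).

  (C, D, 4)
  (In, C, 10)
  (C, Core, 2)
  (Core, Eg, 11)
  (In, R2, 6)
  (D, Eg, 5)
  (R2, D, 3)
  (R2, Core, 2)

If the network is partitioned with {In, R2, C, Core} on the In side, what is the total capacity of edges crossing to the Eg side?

18

Edges leaving {In, R2, C, Core}: R2→D (3), C→D (4), Core→Eg (11).
Cut capacity = 3 + 4 + 11 = 18.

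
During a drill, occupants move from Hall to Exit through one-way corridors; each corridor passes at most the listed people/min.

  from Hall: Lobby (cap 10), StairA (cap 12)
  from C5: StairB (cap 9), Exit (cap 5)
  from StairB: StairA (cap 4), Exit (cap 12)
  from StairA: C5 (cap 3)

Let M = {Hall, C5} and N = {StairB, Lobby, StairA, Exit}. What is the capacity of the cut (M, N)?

Edges leaving {Hall, C5}: Hall→Lobby (10), Hall→StairA (12), C5→StairB (9), C5→Exit (5).
Cut capacity = 10 + 12 + 9 + 5 = 36.

36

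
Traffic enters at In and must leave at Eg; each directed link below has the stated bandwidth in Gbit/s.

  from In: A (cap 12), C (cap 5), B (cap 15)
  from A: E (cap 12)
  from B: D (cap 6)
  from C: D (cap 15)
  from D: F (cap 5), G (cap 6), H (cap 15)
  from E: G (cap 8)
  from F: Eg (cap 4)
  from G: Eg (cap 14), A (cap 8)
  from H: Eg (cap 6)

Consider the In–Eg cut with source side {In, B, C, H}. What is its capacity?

Edges leaving {In, B, C, H}: In→A (12), B→D (6), C→D (15), H→Eg (6).
Cut capacity = 12 + 6 + 15 + 6 = 39.

39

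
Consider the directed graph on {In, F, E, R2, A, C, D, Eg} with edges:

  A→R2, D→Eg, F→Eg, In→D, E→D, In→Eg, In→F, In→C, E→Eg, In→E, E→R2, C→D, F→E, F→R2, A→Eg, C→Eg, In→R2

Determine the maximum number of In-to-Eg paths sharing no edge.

Assign every edge capacity 1; by Menger, the answer equals the max flow.
Path In→Eg (+1); total 1.
Path In→F→Eg (+1); total 2.
Path In→E→Eg (+1); total 3.
Path In→C→Eg (+1); total 4.
Path In→D→Eg (+1); total 5.
No residual In→Eg path; max flow = 5.
Certifying cut of size 5: {In→C, In→D, In→E, In→Eg, In→F}.

5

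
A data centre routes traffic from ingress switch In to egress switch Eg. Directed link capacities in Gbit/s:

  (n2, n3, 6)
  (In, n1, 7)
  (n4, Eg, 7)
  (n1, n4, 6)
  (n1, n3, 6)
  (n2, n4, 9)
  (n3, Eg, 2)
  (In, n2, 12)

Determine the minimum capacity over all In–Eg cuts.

9

Augment In→n1→n3→Eg: bottleneck 2, flow now 2.
Augment In→n1→n4→Eg: bottleneck 5, flow now 7.
Augment In→n2→n4→Eg: bottleneck 2, flow now 9.
No augmenting path remains; maximum flow = 9.
By max-flow min-cut, the minimum cut capacity equals the max flow.
In the residual graph, reachable from In: {In, n1, n2, n3, n4}.
Min-cut edges: n3→Eg (2), n4→Eg (7); capacity 2 + 7 = 9.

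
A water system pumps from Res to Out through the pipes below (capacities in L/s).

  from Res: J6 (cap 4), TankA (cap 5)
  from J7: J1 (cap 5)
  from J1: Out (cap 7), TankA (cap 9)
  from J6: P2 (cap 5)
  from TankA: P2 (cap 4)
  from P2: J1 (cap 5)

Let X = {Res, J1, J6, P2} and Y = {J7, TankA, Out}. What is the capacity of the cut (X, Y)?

21

Edges leaving {Res, J1, J6, P2}: Res→TankA (5), J1→TankA (9), J1→Out (7).
Cut capacity = 5 + 9 + 7 = 21.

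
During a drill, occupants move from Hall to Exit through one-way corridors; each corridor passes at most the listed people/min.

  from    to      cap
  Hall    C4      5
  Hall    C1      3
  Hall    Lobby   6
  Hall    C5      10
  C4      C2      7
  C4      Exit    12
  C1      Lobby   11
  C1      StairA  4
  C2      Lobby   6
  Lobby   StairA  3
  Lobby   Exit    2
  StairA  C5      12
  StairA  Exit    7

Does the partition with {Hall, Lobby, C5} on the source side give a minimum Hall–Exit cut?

Given cut capacity: 5 + 3 + 3 + 2 = 13.
Augment Hall→C4→Exit: bottleneck 5, flow now 5.
Augment Hall→Lobby→Exit: bottleneck 2, flow now 7.
Augment Hall→C1→StairA→Exit: bottleneck 3, flow now 10.
Augment Hall→Lobby→StairA→Exit: bottleneck 3, flow now 13.
No augmenting path remains; maximum flow = 13.
Cut capacity 13 equals the max flow, so it is a minimum cut.

Yes — it is a minimum cut (capacity 13).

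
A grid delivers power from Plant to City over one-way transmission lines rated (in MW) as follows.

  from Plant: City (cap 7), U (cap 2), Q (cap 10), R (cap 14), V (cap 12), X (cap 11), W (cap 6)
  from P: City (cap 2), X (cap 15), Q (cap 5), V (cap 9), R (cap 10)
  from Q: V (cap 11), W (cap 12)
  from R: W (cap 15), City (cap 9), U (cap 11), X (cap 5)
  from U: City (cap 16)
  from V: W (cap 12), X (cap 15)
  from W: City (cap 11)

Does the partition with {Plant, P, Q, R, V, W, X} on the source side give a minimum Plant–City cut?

Given cut capacity: 2 + 7 + 2 + 11 + 9 + 11 = 42.
Augment Plant→City: bottleneck 7, flow now 7.
Augment Plant→R→City: bottleneck 9, flow now 16.
Augment Plant→U→City: bottleneck 2, flow now 18.
Augment Plant→W→City: bottleneck 6, flow now 24.
Augment Plant→Q→W→City: bottleneck 5, flow now 29.
Augment Plant→R→U→City: bottleneck 5, flow now 34.
No augmenting path remains; maximum flow = 34.
In the residual graph, reachable from Plant: {Plant, Q, V, W, X}.
Min-cut edges: Plant→R (14), Plant→U (2), Plant→City (7), W→City (11); capacity 14 + 2 + 7 + 11 = 34.
Cut capacity 42 exceeds the max flow 34, so it is not minimum.

No — its capacity is 42, but the minimum cut has capacity 34.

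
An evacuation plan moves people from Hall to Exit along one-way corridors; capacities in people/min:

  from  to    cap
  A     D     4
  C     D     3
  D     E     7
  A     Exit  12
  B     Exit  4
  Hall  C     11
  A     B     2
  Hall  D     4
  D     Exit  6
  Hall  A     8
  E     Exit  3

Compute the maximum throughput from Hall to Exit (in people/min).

Augment Hall→A→Exit: bottleneck 8, flow now 8.
Augment Hall→D→Exit: bottleneck 4, flow now 12.
Augment Hall→C→D→Exit: bottleneck 2, flow now 14.
Augment Hall→C→D→E→Exit: bottleneck 1, flow now 15.
No augmenting path remains; maximum flow = 15.
In the residual graph, reachable from Hall: {Hall, C}.
Min-cut edges: Hall→A (8), Hall→D (4), C→D (3); capacity 8 + 4 + 3 = 15.
This cut is saturated, so no flow can exceed 15.

15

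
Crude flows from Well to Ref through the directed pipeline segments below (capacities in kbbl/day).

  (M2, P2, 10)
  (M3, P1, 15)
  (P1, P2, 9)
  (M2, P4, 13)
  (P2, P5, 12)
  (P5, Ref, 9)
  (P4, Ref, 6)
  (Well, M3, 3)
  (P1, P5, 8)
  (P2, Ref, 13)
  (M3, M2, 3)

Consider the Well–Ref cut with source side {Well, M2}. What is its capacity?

26

Edges leaving {Well, M2}: Well→M3 (3), M2→P2 (10), M2→P4 (13).
Cut capacity = 3 + 10 + 13 = 26.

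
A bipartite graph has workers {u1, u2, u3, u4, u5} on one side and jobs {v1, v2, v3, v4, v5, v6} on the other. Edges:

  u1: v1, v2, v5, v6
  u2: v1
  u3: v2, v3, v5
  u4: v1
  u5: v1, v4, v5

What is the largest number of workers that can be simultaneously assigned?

4

Unit-capacity flow: source→left, listed edges, right→sink; max matching = max flow.
Augmenting path u1→v1 (+1); matched 1.
Augmenting path u3→v2 (+1); matched 2.
Augmenting path u5→v4 (+1); matched 3.
Augmenting path u2→v1→u1→v5 (+1); matched 4.
No augmenting path remains; maximum matching = 4.
König certificate: {u1, u3, u5, v1} is a vertex cover of size 4 (every listed pair touches it), so no matching can be larger.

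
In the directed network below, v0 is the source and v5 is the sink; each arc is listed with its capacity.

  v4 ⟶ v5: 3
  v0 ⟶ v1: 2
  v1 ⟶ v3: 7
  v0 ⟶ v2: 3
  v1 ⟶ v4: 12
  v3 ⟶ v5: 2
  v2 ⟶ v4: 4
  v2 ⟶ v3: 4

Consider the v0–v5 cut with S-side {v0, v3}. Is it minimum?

Given cut capacity: 2 + 3 + 2 = 7.
Augment v0→v1→v3→v5: bottleneck 2, flow now 2.
Augment v0→v2→v4→v5: bottleneck 3, flow now 5.
No augmenting path remains; maximum flow = 5.
In the residual graph, reachable from v0: {v0}.
Min-cut edges: v0→v1 (2), v0→v2 (3); capacity 2 + 3 = 5.
Cut capacity 7 exceeds the max flow 5, so it is not minimum.

No — its capacity is 7, but the minimum cut has capacity 5.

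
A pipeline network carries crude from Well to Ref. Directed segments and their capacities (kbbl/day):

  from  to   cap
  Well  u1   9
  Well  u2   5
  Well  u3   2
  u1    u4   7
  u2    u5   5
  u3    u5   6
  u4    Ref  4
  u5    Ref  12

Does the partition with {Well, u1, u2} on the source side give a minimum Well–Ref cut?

No — its capacity is 14, but the minimum cut has capacity 11.

Given cut capacity: 2 + 7 + 5 = 14.
Augment Well→u1→u4→Ref: bottleneck 4, flow now 4.
Augment Well→u2→u5→Ref: bottleneck 5, flow now 9.
Augment Well→u3→u5→Ref: bottleneck 2, flow now 11.
No augmenting path remains; maximum flow = 11.
In the residual graph, reachable from Well: {Well, u1, u4}.
Min-cut edges: Well→u2 (5), Well→u3 (2), u4→Ref (4); capacity 5 + 2 + 4 = 11.
Cut capacity 14 exceeds the max flow 11, so it is not minimum.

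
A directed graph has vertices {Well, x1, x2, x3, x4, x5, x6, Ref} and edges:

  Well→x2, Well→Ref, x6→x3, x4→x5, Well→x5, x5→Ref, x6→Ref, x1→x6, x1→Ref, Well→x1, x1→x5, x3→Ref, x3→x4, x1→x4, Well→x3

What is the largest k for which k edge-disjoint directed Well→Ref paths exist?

Assign every edge capacity 1; by Menger, the answer equals the max flow.
Path Well→Ref (+1); total 1.
Path Well→x1→Ref (+1); total 2.
Path Well→x3→Ref (+1); total 3.
Path Well→x5→Ref (+1); total 4.
No residual Well→Ref path; max flow = 4.
Certifying cut of size 4: {Well→Ref, Well→x1, Well→x3, Well→x5}.

4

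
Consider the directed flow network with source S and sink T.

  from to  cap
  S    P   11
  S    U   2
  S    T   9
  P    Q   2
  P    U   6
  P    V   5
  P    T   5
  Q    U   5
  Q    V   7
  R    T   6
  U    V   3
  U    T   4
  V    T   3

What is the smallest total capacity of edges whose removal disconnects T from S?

Augment S→T: bottleneck 9, flow now 9.
Augment S→P→T: bottleneck 5, flow now 14.
Augment S→U→T: bottleneck 2, flow now 16.
Augment S→P→U→T: bottleneck 2, flow now 18.
Augment S→P→V→T: bottleneck 3, flow now 21.
No augmenting path remains; maximum flow = 21.
By max-flow min-cut, the minimum cut capacity equals the max flow.
In the residual graph, reachable from S: {S, P, Q, U, V}.
Min-cut edges: S→T (9), P→T (5), U→T (4), V→T (3); capacity 9 + 5 + 4 + 3 = 21.

21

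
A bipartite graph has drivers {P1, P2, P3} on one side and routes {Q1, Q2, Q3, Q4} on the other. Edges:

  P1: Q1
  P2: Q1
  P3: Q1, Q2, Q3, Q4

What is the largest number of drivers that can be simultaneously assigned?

Unit-capacity flow: source→left, listed edges, right→sink; max matching = max flow.
Augmenting path P1→Q1 (+1); matched 1.
Augmenting path P3→Q2 (+1); matched 2.
No augmenting path remains; maximum matching = 2.
König certificate: {P3, Q1} is a vertex cover of size 2 (every listed pair touches it), so no matching can be larger.

2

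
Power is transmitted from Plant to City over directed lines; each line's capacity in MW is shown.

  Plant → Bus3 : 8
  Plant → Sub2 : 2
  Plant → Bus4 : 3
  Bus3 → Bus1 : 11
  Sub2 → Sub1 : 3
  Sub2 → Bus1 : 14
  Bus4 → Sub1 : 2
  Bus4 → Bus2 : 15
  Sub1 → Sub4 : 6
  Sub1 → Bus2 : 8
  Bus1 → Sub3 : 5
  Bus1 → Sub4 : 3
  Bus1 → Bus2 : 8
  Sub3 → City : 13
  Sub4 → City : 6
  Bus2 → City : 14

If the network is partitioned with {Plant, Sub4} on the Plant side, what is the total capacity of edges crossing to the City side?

19

Edges leaving {Plant, Sub4}: Plant→Bus3 (8), Plant→Sub2 (2), Plant→Bus4 (3), Sub4→City (6).
Cut capacity = 8 + 2 + 3 + 6 = 19.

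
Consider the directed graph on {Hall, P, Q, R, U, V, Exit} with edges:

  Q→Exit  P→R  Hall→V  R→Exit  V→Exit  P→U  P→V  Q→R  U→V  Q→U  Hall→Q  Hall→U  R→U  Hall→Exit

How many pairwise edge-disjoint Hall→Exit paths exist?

Assign every edge capacity 1; by Menger, the answer equals the max flow.
Path Hall→Exit (+1); total 1.
Path Hall→Q→Exit (+1); total 2.
Path Hall→V→Exit (+1); total 3.
No residual Hall→Exit path; max flow = 3.
Certifying cut of size 3: {Hall→Exit, Hall→Q, V→Exit}.

3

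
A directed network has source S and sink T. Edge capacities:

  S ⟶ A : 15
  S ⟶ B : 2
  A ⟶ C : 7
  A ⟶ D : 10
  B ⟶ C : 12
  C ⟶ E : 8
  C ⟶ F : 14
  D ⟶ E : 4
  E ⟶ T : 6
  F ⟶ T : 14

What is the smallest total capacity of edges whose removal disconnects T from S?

Augment S→A→C→E→T: bottleneck 6, flow now 6.
Augment S→A→C→F→T: bottleneck 1, flow now 7.
Augment S→B→C→F→T: bottleneck 2, flow now 9.
Augment S→A→D→E→C→F→T: bottleneck 4, flow now 13. (uses reverse residual edge)
No augmenting path remains; maximum flow = 13.
By max-flow min-cut, the minimum cut capacity equals the max flow.
In the residual graph, reachable from S: {S, A, D}.
Min-cut edges: S→B (2), A→C (7), D→E (4); capacity 2 + 7 + 4 = 13.

13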